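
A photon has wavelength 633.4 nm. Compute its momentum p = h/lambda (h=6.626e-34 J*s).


p = h / lambda
= 6.626e-34 / (633.4e-9)
= 6.626e-34 / 6.3340e-07
= 1.0461e-27 kg*m/s

1.0461e-27


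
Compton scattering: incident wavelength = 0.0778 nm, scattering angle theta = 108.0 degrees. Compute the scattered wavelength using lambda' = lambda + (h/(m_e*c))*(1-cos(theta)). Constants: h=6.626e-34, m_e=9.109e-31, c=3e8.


Compton wavelength: h/(m_e*c) = 2.4247e-12 m
d_lambda = 2.4247e-12 * (1 - cos(108.0 deg))
= 2.4247e-12 * 1.309017
= 3.1740e-12 m = 0.003174 nm
lambda' = 0.0778 + 0.003174
= 0.080974 nm

0.080974


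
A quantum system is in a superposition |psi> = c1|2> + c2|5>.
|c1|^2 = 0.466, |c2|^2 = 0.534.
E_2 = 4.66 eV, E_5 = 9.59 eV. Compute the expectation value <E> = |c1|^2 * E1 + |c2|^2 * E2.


<E> = |c1|^2 * E1 + |c2|^2 * E2
= 0.466 * 4.66 + 0.534 * 9.59
= 2.1716 + 5.1211
= 7.2926 eV

7.2926


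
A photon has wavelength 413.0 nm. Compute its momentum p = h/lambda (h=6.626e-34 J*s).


p = h / lambda
= 6.626e-34 / (413.0e-9)
= 6.626e-34 / 4.1300e-07
= 1.6044e-27 kg*m/s

1.6044e-27


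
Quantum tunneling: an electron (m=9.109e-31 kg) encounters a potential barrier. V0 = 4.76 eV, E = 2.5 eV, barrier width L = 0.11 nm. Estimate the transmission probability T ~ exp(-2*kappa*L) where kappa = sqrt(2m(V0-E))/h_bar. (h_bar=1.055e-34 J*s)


V0 - E = 2.26 eV = 3.6205e-19 J
kappa = sqrt(2 * m * (V0-E)) / h_bar
= sqrt(2 * 9.109e-31 * 3.6205e-19) / 1.055e-34
= 7.6981e+09 /m
2*kappa*L = 2 * 7.6981e+09 * 0.11e-9
= 1.6936
T = exp(-1.6936) = 1.838599e-01

1.838599e-01


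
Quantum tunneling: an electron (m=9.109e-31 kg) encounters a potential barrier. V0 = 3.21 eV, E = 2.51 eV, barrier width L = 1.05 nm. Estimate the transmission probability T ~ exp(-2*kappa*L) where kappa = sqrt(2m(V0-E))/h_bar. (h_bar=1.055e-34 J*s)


V0 - E = 0.7 eV = 1.1214e-19 J
kappa = sqrt(2 * m * (V0-E)) / h_bar
= sqrt(2 * 9.109e-31 * 1.1214e-19) / 1.055e-34
= 4.2843e+09 /m
2*kappa*L = 2 * 4.2843e+09 * 1.05e-9
= 8.997
T = exp(-8.997) = 1.237813e-04

1.237813e-04


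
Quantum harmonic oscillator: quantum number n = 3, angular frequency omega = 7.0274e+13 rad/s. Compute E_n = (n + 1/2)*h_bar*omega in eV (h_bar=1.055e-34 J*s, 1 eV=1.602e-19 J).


E = (n + 1/2) * h_bar * omega
= (3 + 0.5) * 1.055e-34 * 7.0274e+13
= 3.5 * 7.4139e-21
= 2.5949e-20 J
= 0.162 eV

0.162


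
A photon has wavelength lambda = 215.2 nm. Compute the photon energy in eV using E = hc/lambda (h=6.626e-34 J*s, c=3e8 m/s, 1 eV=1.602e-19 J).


E = hc / lambda
= (6.626e-34)(3e8) / (215.2e-9)
= 1.9878e-25 / 2.1520e-07
= 9.2370e-19 J
Converting to eV: 9.2370e-19 / 1.602e-19
= 5.7659 eV

5.7659


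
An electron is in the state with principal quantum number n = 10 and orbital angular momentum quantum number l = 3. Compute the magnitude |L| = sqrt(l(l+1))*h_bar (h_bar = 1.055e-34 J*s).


L = sqrt(l*(l+1)) * h_bar
= sqrt(3 * 4) * 1.055e-34
= sqrt(12) * 1.055e-34
= 3.4641 * 1.055e-34
= 3.6546e-34 J*s

3.6546e-34


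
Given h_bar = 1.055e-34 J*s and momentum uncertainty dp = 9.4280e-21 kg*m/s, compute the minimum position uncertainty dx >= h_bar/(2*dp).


dx = h_bar / (2 * dp)
= 1.055e-34 / (2 * 9.4280e-21)
= 1.055e-34 / 1.8856e-20
= 5.5950e-15 m

5.5950e-15


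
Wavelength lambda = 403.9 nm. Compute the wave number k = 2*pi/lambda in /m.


k = 2 * pi / lambda
= 6.2832 / (403.9e-9)
= 6.2832 / 4.0390e-07
= 1.5556e+07 /m

1.5556e+07


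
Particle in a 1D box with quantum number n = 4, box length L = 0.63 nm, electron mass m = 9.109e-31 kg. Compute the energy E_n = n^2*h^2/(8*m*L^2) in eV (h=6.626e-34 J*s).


E = n^2 * h^2 / (8 * m * L^2)
= 4^2 * (6.626e-34)^2 / (8 * 9.109e-31 * (0.63e-9)^2)
= 16 * 4.3904e-67 / (8 * 9.109e-31 * 3.9690e-19)
= 2.4287e-18 J
= 15.1607 eV

15.1607


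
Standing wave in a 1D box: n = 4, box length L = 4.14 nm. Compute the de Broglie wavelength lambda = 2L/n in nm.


lambda = 2L / n
= 2 * 4.14 / 4
= 8.28 / 4
= 2.07 nm

2.07


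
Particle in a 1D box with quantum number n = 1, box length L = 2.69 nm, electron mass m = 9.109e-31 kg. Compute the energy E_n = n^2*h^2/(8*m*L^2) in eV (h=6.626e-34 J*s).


E = n^2 * h^2 / (8 * m * L^2)
= 1^2 * (6.626e-34)^2 / (8 * 9.109e-31 * (2.69e-9)^2)
= 1 * 4.3904e-67 / (8 * 9.109e-31 * 7.2361e-18)
= 8.3260e-21 J
= 0.052 eV

0.052


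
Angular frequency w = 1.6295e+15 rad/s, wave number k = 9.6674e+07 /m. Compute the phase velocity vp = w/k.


vp = w / k
= 1.6295e+15 / 9.6674e+07
= 1.6856e+07 m/s

1.6856e+07


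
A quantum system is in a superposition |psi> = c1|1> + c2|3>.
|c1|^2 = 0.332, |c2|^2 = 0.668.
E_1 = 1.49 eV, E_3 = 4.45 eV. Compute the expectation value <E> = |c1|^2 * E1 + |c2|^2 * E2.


<E> = |c1|^2 * E1 + |c2|^2 * E2
= 0.332 * 1.49 + 0.668 * 4.45
= 0.4947 + 2.9726
= 3.4673 eV

3.4673


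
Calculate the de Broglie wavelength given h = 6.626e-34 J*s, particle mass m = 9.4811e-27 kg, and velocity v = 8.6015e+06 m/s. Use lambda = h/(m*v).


lambda = h / (m * v)
= 6.626e-34 / (9.4811e-27 * 8.6015e+06)
= 6.626e-34 / 8.1552e-20
= 8.1249e-15 m

8.1249e-15


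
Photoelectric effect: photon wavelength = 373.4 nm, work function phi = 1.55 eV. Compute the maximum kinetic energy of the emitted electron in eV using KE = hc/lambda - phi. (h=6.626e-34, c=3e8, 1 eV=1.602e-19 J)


E_photon = hc / lambda
= (6.626e-34)(3e8) / (373.4e-9)
= 5.3235e-19 J
= 3.323 eV
KE = E_photon - phi
= 3.323 - 1.55
= 1.773 eV

1.773


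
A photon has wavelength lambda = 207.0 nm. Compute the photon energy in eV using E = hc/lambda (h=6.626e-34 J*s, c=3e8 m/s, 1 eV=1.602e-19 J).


E = hc / lambda
= (6.626e-34)(3e8) / (207.0e-9)
= 1.9878e-25 / 2.0700e-07
= 9.6029e-19 J
Converting to eV: 9.6029e-19 / 1.602e-19
= 5.9943 eV

5.9943


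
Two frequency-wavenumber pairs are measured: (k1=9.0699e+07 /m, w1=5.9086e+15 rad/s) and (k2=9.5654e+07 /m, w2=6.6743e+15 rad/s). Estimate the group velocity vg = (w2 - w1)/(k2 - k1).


vg = (w2 - w1) / (k2 - k1)
= (6.6743e+15 - 5.9086e+15) / (9.5654e+07 - 9.0699e+07)
= 7.6570e+14 / 4.9550e+06
= 1.5453e+08 m/s

1.5453e+08


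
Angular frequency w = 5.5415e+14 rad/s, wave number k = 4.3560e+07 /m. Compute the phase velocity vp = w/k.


vp = w / k
= 5.5415e+14 / 4.3560e+07
= 1.2722e+07 m/s

1.2722e+07


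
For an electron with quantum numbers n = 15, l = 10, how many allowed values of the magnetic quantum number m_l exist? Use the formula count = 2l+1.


m_l ranges from -l to +l in integer steps
So m_l goes from -10 to +10
Count = 2l + 1 = 2*10 + 1
= 21

21


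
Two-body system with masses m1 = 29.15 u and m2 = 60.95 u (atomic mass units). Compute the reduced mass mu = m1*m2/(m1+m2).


mu = m1 * m2 / (m1 + m2)
= 29.15 * 60.95 / (29.15 + 60.95)
= 1776.6925 / 90.1
= 19.7191 u

19.7191


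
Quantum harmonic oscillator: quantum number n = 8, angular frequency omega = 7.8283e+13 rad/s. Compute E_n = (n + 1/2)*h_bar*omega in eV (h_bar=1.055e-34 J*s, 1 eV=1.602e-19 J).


E = (n + 1/2) * h_bar * omega
= (8 + 0.5) * 1.055e-34 * 7.8283e+13
= 8.5 * 8.2589e-21
= 7.0200e-20 J
= 0.4382 eV

0.4382


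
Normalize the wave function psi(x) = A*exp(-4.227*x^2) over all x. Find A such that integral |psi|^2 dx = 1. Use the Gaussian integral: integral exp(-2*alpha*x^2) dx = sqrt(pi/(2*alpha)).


integral |psi|^2 dx = A^2 * sqrt(pi/(2*alpha)) = 1
A^2 = sqrt(2*alpha/pi)
= sqrt(2 * 4.227 / pi)
= 1.640424
A = sqrt(1.640424)
= 1.2808

1.2808


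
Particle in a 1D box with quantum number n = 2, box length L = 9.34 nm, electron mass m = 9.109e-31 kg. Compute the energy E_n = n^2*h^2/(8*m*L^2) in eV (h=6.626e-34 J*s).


E = n^2 * h^2 / (8 * m * L^2)
= 2^2 * (6.626e-34)^2 / (8 * 9.109e-31 * (9.34e-9)^2)
= 4 * 4.3904e-67 / (8 * 9.109e-31 * 8.7236e-17)
= 2.7625e-21 J
= 0.0172 eV

0.0172


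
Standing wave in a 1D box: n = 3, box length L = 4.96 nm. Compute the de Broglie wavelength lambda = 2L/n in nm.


lambda = 2L / n
= 2 * 4.96 / 3
= 9.92 / 3
= 3.3067 nm

3.3067


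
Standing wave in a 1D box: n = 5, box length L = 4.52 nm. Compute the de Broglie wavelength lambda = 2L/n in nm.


lambda = 2L / n
= 2 * 4.52 / 5
= 9.04 / 5
= 1.808 nm

1.808


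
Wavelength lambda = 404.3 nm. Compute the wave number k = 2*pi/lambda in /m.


k = 2 * pi / lambda
= 6.2832 / (404.3e-9)
= 6.2832 / 4.0430e-07
= 1.5541e+07 /m

1.5541e+07


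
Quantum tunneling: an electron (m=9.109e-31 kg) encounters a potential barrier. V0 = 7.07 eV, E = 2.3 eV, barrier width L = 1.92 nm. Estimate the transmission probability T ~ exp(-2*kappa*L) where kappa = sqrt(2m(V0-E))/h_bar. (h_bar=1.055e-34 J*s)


V0 - E = 4.77 eV = 7.6415e-19 J
kappa = sqrt(2 * m * (V0-E)) / h_bar
= sqrt(2 * 9.109e-31 * 7.6415e-19) / 1.055e-34
= 1.1184e+10 /m
2*kappa*L = 2 * 1.1184e+10 * 1.92e-9
= 42.9457
T = exp(-42.9457) = 2.233186e-19

2.233186e-19


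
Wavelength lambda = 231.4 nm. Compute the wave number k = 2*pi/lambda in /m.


k = 2 * pi / lambda
= 6.2832 / (231.4e-9)
= 6.2832 / 2.3140e-07
= 2.7153e+07 /m

2.7153e+07


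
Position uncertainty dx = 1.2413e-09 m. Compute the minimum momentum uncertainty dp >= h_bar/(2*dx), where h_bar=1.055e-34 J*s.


dp = h_bar / (2 * dx)
= 1.055e-34 / (2 * 1.2413e-09)
= 1.055e-34 / 2.4826e-09
= 4.2496e-26 kg*m/s

4.2496e-26


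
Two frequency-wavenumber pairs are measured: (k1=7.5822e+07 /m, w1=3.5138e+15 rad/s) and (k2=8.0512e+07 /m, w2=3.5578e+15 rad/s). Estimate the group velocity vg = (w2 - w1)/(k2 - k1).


vg = (w2 - w1) / (k2 - k1)
= (3.5578e+15 - 3.5138e+15) / (8.0512e+07 - 7.5822e+07)
= 4.4000e+13 / 4.6900e+06
= 9.3817e+06 m/s

9.3817e+06


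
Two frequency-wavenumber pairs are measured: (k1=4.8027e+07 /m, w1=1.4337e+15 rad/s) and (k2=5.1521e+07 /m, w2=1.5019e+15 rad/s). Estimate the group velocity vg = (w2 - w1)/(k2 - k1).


vg = (w2 - w1) / (k2 - k1)
= (1.5019e+15 - 1.4337e+15) / (5.1521e+07 - 4.8027e+07)
= 6.8200e+13 / 3.4940e+06
= 1.9519e+07 m/s

1.9519e+07


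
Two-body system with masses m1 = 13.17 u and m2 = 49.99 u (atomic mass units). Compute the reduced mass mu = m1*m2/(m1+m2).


mu = m1 * m2 / (m1 + m2)
= 13.17 * 49.99 / (13.17 + 49.99)
= 658.3683 / 63.16
= 10.4238 u

10.4238


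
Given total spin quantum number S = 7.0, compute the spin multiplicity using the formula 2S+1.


Spin multiplicity = 2S + 1
= 2 * 7.0 + 1
= 14.0 + 1
= 15

15


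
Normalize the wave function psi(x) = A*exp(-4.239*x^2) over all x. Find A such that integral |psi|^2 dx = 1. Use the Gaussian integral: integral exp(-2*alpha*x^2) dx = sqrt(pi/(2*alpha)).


integral |psi|^2 dx = A^2 * sqrt(pi/(2*alpha)) = 1
A^2 = sqrt(2*alpha/pi)
= sqrt(2 * 4.239 / pi)
= 1.642751
A = sqrt(1.642751)
= 1.2817

1.2817


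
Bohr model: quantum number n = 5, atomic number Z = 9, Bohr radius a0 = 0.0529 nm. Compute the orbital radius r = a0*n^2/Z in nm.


r = a0 * n^2 / Z
= 0.0529 * 5^2 / 9
= 0.0529 * 25 / 9
= 0.1469 nm

0.1469


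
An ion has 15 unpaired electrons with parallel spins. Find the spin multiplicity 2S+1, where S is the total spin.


Total spin S = N * (1/2) = 15 * 0.5 = 7.5
Spin multiplicity = 2S + 1
= 2 * 7.5 + 1
= 16

16


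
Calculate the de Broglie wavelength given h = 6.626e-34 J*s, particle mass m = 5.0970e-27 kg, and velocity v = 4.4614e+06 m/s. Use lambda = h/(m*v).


lambda = h / (m * v)
= 6.626e-34 / (5.0970e-27 * 4.4614e+06)
= 6.626e-34 / 2.2740e-20
= 2.9138e-14 m

2.9138e-14


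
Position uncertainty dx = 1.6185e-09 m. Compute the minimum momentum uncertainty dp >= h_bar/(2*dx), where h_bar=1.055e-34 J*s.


dp = h_bar / (2 * dx)
= 1.055e-34 / (2 * 1.6185e-09)
= 1.055e-34 / 3.2370e-09
= 3.2592e-26 kg*m/s

3.2592e-26


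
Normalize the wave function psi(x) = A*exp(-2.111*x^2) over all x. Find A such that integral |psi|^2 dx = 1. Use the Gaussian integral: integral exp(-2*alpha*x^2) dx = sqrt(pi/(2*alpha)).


integral |psi|^2 dx = A^2 * sqrt(pi/(2*alpha)) = 1
A^2 = sqrt(2*alpha/pi)
= sqrt(2 * 2.111 / pi)
= 1.159269
A = sqrt(1.159269)
= 1.0767

1.0767


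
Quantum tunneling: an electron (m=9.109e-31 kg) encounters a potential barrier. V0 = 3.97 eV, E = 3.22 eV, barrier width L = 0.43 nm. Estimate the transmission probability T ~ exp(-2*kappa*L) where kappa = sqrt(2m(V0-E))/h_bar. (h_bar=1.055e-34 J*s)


V0 - E = 0.75 eV = 1.2015e-19 J
kappa = sqrt(2 * m * (V0-E)) / h_bar
= sqrt(2 * 9.109e-31 * 1.2015e-19) / 1.055e-34
= 4.4347e+09 /m
2*kappa*L = 2 * 4.4347e+09 * 0.43e-9
= 3.8138
T = exp(-3.8138) = 2.206411e-02

2.206411e-02


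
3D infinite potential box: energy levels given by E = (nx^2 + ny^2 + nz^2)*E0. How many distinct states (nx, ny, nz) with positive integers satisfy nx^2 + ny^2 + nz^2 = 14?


Enumerate all (nx, ny, nz) with nx^2 + ny^2 + nz^2 = 14:
(1,2,3)
(1,3,2)
(2,1,3)
(2,3,1)
(3,1,2)
(3,2,1)
Total degeneracy = 6

6


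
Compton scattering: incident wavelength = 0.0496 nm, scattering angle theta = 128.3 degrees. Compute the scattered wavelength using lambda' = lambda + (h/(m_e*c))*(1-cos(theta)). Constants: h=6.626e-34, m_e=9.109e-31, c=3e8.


Compton wavelength: h/(m_e*c) = 2.4247e-12 m
d_lambda = 2.4247e-12 * (1 - cos(128.3 deg))
= 2.4247e-12 * 1.619779
= 3.9275e-12 m = 0.003927 nm
lambda' = 0.0496 + 0.003927
= 0.053527 nm

0.053527


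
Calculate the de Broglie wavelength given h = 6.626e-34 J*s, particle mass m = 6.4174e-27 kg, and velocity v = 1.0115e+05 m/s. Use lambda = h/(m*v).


lambda = h / (m * v)
= 6.626e-34 / (6.4174e-27 * 1.0115e+05)
= 6.626e-34 / 6.4912e-22
= 1.0208e-12 m

1.0208e-12


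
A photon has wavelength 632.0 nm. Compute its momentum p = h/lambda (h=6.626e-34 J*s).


p = h / lambda
= 6.626e-34 / (632.0e-9)
= 6.626e-34 / 6.3200e-07
= 1.0484e-27 kg*m/s

1.0484e-27


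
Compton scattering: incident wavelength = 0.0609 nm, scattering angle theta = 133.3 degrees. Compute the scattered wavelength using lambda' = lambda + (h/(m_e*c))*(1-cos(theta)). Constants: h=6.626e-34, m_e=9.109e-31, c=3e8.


Compton wavelength: h/(m_e*c) = 2.4247e-12 m
d_lambda = 2.4247e-12 * (1 - cos(133.3 deg))
= 2.4247e-12 * 1.685818
= 4.0876e-12 m = 0.004088 nm
lambda' = 0.0609 + 0.004088
= 0.064988 nm

0.064988


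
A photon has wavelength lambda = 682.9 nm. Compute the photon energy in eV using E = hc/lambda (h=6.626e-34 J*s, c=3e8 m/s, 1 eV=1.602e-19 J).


E = hc / lambda
= (6.626e-34)(3e8) / (682.9e-9)
= 1.9878e-25 / 6.8290e-07
= 2.9108e-19 J
Converting to eV: 2.9108e-19 / 1.602e-19
= 1.817 eV

1.817


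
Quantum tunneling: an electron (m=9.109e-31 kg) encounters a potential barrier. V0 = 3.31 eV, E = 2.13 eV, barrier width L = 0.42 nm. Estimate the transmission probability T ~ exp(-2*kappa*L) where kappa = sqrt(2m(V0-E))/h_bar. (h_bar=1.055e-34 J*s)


V0 - E = 1.18 eV = 1.8904e-19 J
kappa = sqrt(2 * m * (V0-E)) / h_bar
= sqrt(2 * 9.109e-31 * 1.8904e-19) / 1.055e-34
= 5.5625e+09 /m
2*kappa*L = 2 * 5.5625e+09 * 0.42e-9
= 4.6725
T = exp(-4.6725) = 9.348856e-03

9.348856e-03


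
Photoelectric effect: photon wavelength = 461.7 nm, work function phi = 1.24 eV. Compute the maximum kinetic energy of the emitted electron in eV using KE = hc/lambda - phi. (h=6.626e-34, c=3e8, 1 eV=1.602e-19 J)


E_photon = hc / lambda
= (6.626e-34)(3e8) / (461.7e-9)
= 4.3054e-19 J
= 2.6875 eV
KE = E_photon - phi
= 2.6875 - 1.24
= 1.4475 eV

1.4475


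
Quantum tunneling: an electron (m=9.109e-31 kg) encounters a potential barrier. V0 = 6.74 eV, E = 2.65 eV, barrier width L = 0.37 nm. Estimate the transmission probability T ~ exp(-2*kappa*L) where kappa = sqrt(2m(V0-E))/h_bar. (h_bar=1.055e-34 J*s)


V0 - E = 4.09 eV = 6.5522e-19 J
kappa = sqrt(2 * m * (V0-E)) / h_bar
= sqrt(2 * 9.109e-31 * 6.5522e-19) / 1.055e-34
= 1.0356e+10 /m
2*kappa*L = 2 * 1.0356e+10 * 0.37e-9
= 7.6634
T = exp(-7.6634) = 4.696992e-04

4.696992e-04


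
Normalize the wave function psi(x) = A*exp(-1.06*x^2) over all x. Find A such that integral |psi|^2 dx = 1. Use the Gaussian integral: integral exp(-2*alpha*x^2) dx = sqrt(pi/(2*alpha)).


integral |psi|^2 dx = A^2 * sqrt(pi/(2*alpha)) = 1
A^2 = sqrt(2*alpha/pi)
= sqrt(2 * 1.06 / pi)
= 0.821472
A = sqrt(0.821472)
= 0.9064

0.9064


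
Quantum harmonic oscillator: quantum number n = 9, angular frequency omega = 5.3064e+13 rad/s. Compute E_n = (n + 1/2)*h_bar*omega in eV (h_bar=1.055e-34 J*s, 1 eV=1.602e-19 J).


E = (n + 1/2) * h_bar * omega
= (9 + 0.5) * 1.055e-34 * 5.3064e+13
= 9.5 * 5.5983e-21
= 5.3183e-20 J
= 0.332 eV

0.332


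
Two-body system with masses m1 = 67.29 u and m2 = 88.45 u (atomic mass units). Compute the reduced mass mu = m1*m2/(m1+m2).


mu = m1 * m2 / (m1 + m2)
= 67.29 * 88.45 / (67.29 + 88.45)
= 5951.8005 / 155.74
= 38.2163 u

38.2163


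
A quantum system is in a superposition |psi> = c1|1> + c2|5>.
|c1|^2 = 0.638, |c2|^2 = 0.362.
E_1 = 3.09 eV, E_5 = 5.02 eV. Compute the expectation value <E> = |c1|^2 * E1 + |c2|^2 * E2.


<E> = |c1|^2 * E1 + |c2|^2 * E2
= 0.638 * 3.09 + 0.362 * 5.02
= 1.9714 + 1.8172
= 3.7887 eV

3.7887


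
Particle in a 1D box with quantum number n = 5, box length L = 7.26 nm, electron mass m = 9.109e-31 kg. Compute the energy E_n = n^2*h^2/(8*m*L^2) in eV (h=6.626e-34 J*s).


E = n^2 * h^2 / (8 * m * L^2)
= 5^2 * (6.626e-34)^2 / (8 * 9.109e-31 * (7.26e-9)^2)
= 25 * 4.3904e-67 / (8 * 9.109e-31 * 5.2708e-17)
= 2.8576e-20 J
= 0.1784 eV

0.1784


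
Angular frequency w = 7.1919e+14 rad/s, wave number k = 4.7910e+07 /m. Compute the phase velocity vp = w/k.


vp = w / k
= 7.1919e+14 / 4.7910e+07
= 1.5011e+07 m/s

1.5011e+07


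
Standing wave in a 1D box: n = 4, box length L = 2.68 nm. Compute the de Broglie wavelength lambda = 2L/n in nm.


lambda = 2L / n
= 2 * 2.68 / 4
= 5.36 / 4
= 1.34 nm

1.34


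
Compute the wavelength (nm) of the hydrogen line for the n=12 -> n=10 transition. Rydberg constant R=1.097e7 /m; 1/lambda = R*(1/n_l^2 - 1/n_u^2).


1/lambda = R * (1/n_l^2 - 1/n_u^2)
= 1.097e7 * (1/10^2 - 1/12^2)
= 1.097e7 * (0.01 - 0.006944)
= 1.097e7 * 0.003056
= 3.3519e+04 /m
lambda = 1 / 3.3519e+04 = 29833.43 nm

29833.43


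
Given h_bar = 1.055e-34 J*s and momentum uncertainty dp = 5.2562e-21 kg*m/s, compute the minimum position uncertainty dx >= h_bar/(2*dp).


dx = h_bar / (2 * dp)
= 1.055e-34 / (2 * 5.2562e-21)
= 1.055e-34 / 1.0512e-20
= 1.0036e-14 m

1.0036e-14


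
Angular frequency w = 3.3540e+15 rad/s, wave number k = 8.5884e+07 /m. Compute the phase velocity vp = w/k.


vp = w / k
= 3.3540e+15 / 8.5884e+07
= 3.9053e+07 m/s

3.9053e+07


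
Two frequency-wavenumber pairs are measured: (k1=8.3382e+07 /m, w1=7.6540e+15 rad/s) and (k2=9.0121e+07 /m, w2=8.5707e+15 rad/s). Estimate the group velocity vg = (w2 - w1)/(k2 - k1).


vg = (w2 - w1) / (k2 - k1)
= (8.5707e+15 - 7.6540e+15) / (9.0121e+07 - 8.3382e+07)
= 9.1670e+14 / 6.7390e+06
= 1.3603e+08 m/s

1.3603e+08


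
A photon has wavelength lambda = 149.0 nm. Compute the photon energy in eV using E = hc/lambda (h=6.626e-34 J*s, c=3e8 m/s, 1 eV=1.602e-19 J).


E = hc / lambda
= (6.626e-34)(3e8) / (149.0e-9)
= 1.9878e-25 / 1.4900e-07
= 1.3341e-18 J
Converting to eV: 1.3341e-18 / 1.602e-19
= 8.3277 eV

8.3277


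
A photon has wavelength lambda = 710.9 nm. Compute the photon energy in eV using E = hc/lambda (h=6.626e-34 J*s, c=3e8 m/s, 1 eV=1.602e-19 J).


E = hc / lambda
= (6.626e-34)(3e8) / (710.9e-9)
= 1.9878e-25 / 7.1090e-07
= 2.7962e-19 J
Converting to eV: 2.7962e-19 / 1.602e-19
= 1.7454 eV

1.7454


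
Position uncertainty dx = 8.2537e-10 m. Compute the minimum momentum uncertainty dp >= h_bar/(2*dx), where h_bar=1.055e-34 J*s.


dp = h_bar / (2 * dx)
= 1.055e-34 / (2 * 8.2537e-10)
= 1.055e-34 / 1.6507e-09
= 6.3911e-26 kg*m/s

6.3911e-26


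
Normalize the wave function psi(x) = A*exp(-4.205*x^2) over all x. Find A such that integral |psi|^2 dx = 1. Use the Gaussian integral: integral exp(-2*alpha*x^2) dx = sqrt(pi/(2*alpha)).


integral |psi|^2 dx = A^2 * sqrt(pi/(2*alpha)) = 1
A^2 = sqrt(2*alpha/pi)
= sqrt(2 * 4.205 / pi)
= 1.63615
A = sqrt(1.63615)
= 1.2791

1.2791


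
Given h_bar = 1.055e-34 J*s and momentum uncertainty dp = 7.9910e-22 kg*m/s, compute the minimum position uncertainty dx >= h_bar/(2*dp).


dx = h_bar / (2 * dp)
= 1.055e-34 / (2 * 7.9910e-22)
= 1.055e-34 / 1.5982e-21
= 6.6012e-14 m

6.6012e-14


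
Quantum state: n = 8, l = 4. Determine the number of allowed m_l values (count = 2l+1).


m_l ranges from -l to +l in integer steps
So m_l goes from -4 to +4
Count = 2l + 1 = 2*4 + 1
= 9

9


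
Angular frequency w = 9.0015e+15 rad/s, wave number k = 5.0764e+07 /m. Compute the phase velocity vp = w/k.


vp = w / k
= 9.0015e+15 / 5.0764e+07
= 1.7732e+08 m/s

1.7732e+08


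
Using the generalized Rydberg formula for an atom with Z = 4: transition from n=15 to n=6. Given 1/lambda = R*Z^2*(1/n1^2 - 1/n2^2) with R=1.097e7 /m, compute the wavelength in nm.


1/lambda = R * Z^2 * (1/n1^2 - 1/n2^2)
= 1.097e7 * 4^2 * (1/6^2 - 1/15^2)
= 1.097e7 * 16 * (0.027778 - 0.004444)
= 4.0955e+06 /m
lambda = 1 / 4.0955e+06
= 244.1724 nm

244.1724


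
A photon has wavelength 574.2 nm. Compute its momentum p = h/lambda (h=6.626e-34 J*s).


p = h / lambda
= 6.626e-34 / (574.2e-9)
= 6.626e-34 / 5.7420e-07
= 1.1540e-27 kg*m/s

1.1540e-27


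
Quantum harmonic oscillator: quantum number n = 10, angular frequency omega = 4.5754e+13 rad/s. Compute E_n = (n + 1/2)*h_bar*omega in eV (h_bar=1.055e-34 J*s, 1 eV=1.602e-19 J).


E = (n + 1/2) * h_bar * omega
= (10 + 0.5) * 1.055e-34 * 4.5754e+13
= 10.5 * 4.8270e-21
= 5.0684e-20 J
= 0.3164 eV

0.3164


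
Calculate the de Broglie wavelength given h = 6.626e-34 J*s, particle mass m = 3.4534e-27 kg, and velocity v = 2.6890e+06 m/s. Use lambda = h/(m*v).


lambda = h / (m * v)
= 6.626e-34 / (3.4534e-27 * 2.6890e+06)
= 6.626e-34 / 9.2862e-21
= 7.1353e-14 m

7.1353e-14


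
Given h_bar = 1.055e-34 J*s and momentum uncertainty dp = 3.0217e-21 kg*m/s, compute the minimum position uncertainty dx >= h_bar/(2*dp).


dx = h_bar / (2 * dp)
= 1.055e-34 / (2 * 3.0217e-21)
= 1.055e-34 / 6.0434e-21
= 1.7457e-14 m

1.7457e-14


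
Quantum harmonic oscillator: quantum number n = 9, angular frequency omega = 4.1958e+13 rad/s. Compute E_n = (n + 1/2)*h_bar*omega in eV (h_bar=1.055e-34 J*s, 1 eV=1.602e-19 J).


E = (n + 1/2) * h_bar * omega
= (9 + 0.5) * 1.055e-34 * 4.1958e+13
= 9.5 * 4.4266e-21
= 4.2052e-20 J
= 0.2625 eV

0.2625


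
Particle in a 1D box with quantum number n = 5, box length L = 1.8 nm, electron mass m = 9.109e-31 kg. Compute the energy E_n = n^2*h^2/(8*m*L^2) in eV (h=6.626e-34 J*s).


E = n^2 * h^2 / (8 * m * L^2)
= 5^2 * (6.626e-34)^2 / (8 * 9.109e-31 * (1.8e-9)^2)
= 25 * 4.3904e-67 / (8 * 9.109e-31 * 3.2400e-18)
= 4.6488e-19 J
= 2.9018 eV

2.9018


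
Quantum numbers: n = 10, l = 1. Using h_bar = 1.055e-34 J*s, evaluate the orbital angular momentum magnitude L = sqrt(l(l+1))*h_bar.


L = sqrt(l*(l+1)) * h_bar
= sqrt(1 * 2) * 1.055e-34
= sqrt(2) * 1.055e-34
= 1.4142 * 1.055e-34
= 1.4920e-34 J*s

1.4920e-34


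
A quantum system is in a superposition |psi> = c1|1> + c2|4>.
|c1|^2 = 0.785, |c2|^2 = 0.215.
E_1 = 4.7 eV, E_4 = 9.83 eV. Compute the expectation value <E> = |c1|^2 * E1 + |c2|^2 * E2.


<E> = |c1|^2 * E1 + |c2|^2 * E2
= 0.785 * 4.7 + 0.215 * 9.83
= 3.6895 + 2.1134
= 5.803 eV

5.803


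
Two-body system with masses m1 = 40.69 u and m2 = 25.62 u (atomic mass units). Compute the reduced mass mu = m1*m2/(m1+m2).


mu = m1 * m2 / (m1 + m2)
= 40.69 * 25.62 / (40.69 + 25.62)
= 1042.4778 / 66.31
= 15.7213 u

15.7213


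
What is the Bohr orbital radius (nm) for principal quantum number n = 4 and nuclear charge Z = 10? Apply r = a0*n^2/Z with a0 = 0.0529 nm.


r = a0 * n^2 / Z
= 0.0529 * 4^2 / 10
= 0.0529 * 16 / 10
= 0.0846 nm

0.0846


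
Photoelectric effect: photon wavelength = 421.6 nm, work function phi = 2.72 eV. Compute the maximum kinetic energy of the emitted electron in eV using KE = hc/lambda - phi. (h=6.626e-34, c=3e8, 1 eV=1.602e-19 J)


E_photon = hc / lambda
= (6.626e-34)(3e8) / (421.6e-9)
= 4.7149e-19 J
= 2.9431 eV
KE = E_photon - phi
= 2.9431 - 2.72
= 0.2231 eV

0.2231


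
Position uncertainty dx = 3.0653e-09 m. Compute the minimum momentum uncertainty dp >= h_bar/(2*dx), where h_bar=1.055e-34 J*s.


dp = h_bar / (2 * dx)
= 1.055e-34 / (2 * 3.0653e-09)
= 1.055e-34 / 6.1306e-09
= 1.7209e-26 kg*m/s

1.7209e-26


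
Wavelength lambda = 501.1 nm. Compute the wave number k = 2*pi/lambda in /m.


k = 2 * pi / lambda
= 6.2832 / (501.1e-9)
= 6.2832 / 5.0110e-07
= 1.2539e+07 /m

1.2539e+07


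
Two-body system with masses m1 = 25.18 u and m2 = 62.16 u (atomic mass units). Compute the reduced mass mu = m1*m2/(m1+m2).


mu = m1 * m2 / (m1 + m2)
= 25.18 * 62.16 / (25.18 + 62.16)
= 1565.1888 / 87.34
= 17.9206 u

17.9206


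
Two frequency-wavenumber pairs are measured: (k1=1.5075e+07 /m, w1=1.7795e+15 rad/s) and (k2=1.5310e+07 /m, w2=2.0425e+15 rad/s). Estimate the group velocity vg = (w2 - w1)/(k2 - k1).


vg = (w2 - w1) / (k2 - k1)
= (2.0425e+15 - 1.7795e+15) / (1.5310e+07 - 1.5075e+07)
= 2.6300e+14 / 2.3500e+05
= 1.1191e+09 m/s

1.1191e+09


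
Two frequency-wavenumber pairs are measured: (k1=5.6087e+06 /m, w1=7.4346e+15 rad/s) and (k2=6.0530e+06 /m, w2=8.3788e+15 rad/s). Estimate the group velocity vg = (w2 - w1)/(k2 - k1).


vg = (w2 - w1) / (k2 - k1)
= (8.3788e+15 - 7.4346e+15) / (6.0530e+06 - 5.6087e+06)
= 9.4420e+14 / 4.4430e+05
= 2.1251e+09 m/s

2.1251e+09


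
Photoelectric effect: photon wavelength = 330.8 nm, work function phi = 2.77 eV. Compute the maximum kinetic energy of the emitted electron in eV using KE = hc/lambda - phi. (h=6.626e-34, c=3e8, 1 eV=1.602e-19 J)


E_photon = hc / lambda
= (6.626e-34)(3e8) / (330.8e-9)
= 6.0091e-19 J
= 3.751 eV
KE = E_photon - phi
= 3.751 - 2.77
= 0.981 eV

0.981


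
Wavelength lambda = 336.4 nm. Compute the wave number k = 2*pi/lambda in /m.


k = 2 * pi / lambda
= 6.2832 / (336.4e-9)
= 6.2832 / 3.3640e-07
= 1.8678e+07 /m

1.8678e+07


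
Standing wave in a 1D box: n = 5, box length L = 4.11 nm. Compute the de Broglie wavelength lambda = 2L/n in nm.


lambda = 2L / n
= 2 * 4.11 / 5
= 8.22 / 5
= 1.644 nm

1.644


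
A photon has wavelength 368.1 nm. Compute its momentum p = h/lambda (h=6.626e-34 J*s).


p = h / lambda
= 6.626e-34 / (368.1e-9)
= 6.626e-34 / 3.6810e-07
= 1.8001e-27 kg*m/s

1.8001e-27


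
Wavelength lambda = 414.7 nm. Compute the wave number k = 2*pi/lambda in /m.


k = 2 * pi / lambda
= 6.2832 / (414.7e-9)
= 6.2832 / 4.1470e-07
= 1.5151e+07 /m

1.5151e+07


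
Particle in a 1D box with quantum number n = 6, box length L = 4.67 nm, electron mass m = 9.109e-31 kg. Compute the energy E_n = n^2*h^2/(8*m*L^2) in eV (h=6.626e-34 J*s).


E = n^2 * h^2 / (8 * m * L^2)
= 6^2 * (6.626e-34)^2 / (8 * 9.109e-31 * (4.67e-9)^2)
= 36 * 4.3904e-67 / (8 * 9.109e-31 * 2.1809e-17)
= 9.9451e-20 J
= 0.6208 eV

0.6208


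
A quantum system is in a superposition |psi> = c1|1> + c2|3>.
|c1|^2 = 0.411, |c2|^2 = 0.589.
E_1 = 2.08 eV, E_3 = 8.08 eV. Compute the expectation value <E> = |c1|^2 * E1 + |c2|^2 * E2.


<E> = |c1|^2 * E1 + |c2|^2 * E2
= 0.411 * 2.08 + 0.589 * 8.08
= 0.8549 + 4.7591
= 5.614 eV

5.614


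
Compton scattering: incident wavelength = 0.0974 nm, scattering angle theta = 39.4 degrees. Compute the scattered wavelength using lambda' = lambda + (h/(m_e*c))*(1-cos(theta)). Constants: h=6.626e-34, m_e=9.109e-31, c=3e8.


Compton wavelength: h/(m_e*c) = 2.4247e-12 m
d_lambda = 2.4247e-12 * (1 - cos(39.4 deg))
= 2.4247e-12 * 0.227266
= 5.5105e-13 m = 0.000551 nm
lambda' = 0.0974 + 0.000551
= 0.097951 nm

0.097951


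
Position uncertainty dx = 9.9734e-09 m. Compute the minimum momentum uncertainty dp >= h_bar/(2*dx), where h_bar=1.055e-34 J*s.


dp = h_bar / (2 * dx)
= 1.055e-34 / (2 * 9.9734e-09)
= 1.055e-34 / 1.9947e-08
= 5.2891e-27 kg*m/s

5.2891e-27


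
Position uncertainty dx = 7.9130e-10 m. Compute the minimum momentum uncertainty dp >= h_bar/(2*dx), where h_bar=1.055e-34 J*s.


dp = h_bar / (2 * dx)
= 1.055e-34 / (2 * 7.9130e-10)
= 1.055e-34 / 1.5826e-09
= 6.6662e-26 kg*m/s

6.6662e-26


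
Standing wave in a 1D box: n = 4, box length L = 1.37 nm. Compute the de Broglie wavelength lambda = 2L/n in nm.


lambda = 2L / n
= 2 * 1.37 / 4
= 2.74 / 4
= 0.685 nm

0.685


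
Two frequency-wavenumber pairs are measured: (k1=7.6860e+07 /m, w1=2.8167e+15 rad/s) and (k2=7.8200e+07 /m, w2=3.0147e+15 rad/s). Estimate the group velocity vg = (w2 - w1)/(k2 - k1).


vg = (w2 - w1) / (k2 - k1)
= (3.0147e+15 - 2.8167e+15) / (7.8200e+07 - 7.6860e+07)
= 1.9800e+14 / 1.3400e+06
= 1.4776e+08 m/s

1.4776e+08


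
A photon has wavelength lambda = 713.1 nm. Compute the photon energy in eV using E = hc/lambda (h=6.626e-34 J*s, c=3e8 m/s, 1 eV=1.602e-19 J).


E = hc / lambda
= (6.626e-34)(3e8) / (713.1e-9)
= 1.9878e-25 / 7.1310e-07
= 2.7875e-19 J
Converting to eV: 2.7875e-19 / 1.602e-19
= 1.74 eV

1.74


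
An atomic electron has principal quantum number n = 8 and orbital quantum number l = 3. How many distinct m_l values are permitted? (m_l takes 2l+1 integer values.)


m_l ranges from -l to +l in integer steps
So m_l goes from -3 to +3
Count = 2l + 1 = 2*3 + 1
= 7

7


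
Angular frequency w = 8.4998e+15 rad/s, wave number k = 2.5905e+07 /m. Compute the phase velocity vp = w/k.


vp = w / k
= 8.4998e+15 / 2.5905e+07
= 3.2811e+08 m/s

3.2811e+08


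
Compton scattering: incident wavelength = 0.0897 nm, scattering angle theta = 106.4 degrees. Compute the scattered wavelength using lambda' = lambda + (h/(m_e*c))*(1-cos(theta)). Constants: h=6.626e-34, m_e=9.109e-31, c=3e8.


Compton wavelength: h/(m_e*c) = 2.4247e-12 m
d_lambda = 2.4247e-12 * (1 - cos(106.4 deg))
= 2.4247e-12 * 1.282341
= 3.1093e-12 m = 0.003109 nm
lambda' = 0.0897 + 0.003109
= 0.092809 nm

0.092809


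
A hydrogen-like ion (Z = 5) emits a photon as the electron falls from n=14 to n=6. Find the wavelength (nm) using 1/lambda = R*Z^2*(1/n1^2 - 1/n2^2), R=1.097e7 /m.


1/lambda = R * Z^2 * (1/n1^2 - 1/n2^2)
= 1.097e7 * 5^2 * (1/6^2 - 1/14^2)
= 1.097e7 * 25 * (0.027778 - 0.005102)
= 6.2188e+06 /m
lambda = 1 / 6.2188e+06
= 160.8022 nm

160.8022


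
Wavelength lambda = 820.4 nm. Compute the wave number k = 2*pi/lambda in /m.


k = 2 * pi / lambda
= 6.2832 / (820.4e-9)
= 6.2832 / 8.2040e-07
= 7.6587e+06 /m

7.6587e+06


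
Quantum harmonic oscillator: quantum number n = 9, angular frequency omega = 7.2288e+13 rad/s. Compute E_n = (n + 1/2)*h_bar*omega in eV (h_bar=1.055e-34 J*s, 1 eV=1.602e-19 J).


E = (n + 1/2) * h_bar * omega
= (9 + 0.5) * 1.055e-34 * 7.2288e+13
= 9.5 * 7.6264e-21
= 7.2451e-20 J
= 0.4523 eV

0.4523


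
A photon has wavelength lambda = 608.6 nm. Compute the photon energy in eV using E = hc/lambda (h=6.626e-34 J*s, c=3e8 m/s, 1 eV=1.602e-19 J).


E = hc / lambda
= (6.626e-34)(3e8) / (608.6e-9)
= 1.9878e-25 / 6.0860e-07
= 3.2662e-19 J
Converting to eV: 3.2662e-19 / 1.602e-19
= 2.0388 eV

2.0388


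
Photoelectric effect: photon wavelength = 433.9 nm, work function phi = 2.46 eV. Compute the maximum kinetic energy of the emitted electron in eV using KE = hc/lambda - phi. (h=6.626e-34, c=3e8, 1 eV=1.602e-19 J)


E_photon = hc / lambda
= (6.626e-34)(3e8) / (433.9e-9)
= 4.5812e-19 J
= 2.8597 eV
KE = E_photon - phi
= 2.8597 - 2.46
= 0.3997 eV

0.3997


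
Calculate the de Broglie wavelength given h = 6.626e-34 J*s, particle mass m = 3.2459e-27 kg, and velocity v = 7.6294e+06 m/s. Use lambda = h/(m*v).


lambda = h / (m * v)
= 6.626e-34 / (3.2459e-27 * 7.6294e+06)
= 6.626e-34 / 2.4764e-20
= 2.6756e-14 m

2.6756e-14


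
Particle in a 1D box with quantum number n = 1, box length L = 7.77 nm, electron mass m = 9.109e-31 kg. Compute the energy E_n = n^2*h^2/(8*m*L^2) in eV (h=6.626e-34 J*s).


E = n^2 * h^2 / (8 * m * L^2)
= 1^2 * (6.626e-34)^2 / (8 * 9.109e-31 * (7.77e-9)^2)
= 1 * 4.3904e-67 / (8 * 9.109e-31 * 6.0373e-17)
= 9.9793e-22 J
= 0.0062 eV

0.0062


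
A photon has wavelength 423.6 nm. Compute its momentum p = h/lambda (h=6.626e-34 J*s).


p = h / lambda
= 6.626e-34 / (423.6e-9)
= 6.626e-34 / 4.2360e-07
= 1.5642e-27 kg*m/s

1.5642e-27


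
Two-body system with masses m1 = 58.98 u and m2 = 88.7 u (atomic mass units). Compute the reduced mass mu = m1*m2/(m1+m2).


mu = m1 * m2 / (m1 + m2)
= 58.98 * 88.7 / (58.98 + 88.7)
= 5231.526 / 147.68
= 35.4247 u

35.4247


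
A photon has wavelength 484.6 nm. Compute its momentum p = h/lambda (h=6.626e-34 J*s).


p = h / lambda
= 6.626e-34 / (484.6e-9)
= 6.626e-34 / 4.8460e-07
= 1.3673e-27 kg*m/s

1.3673e-27


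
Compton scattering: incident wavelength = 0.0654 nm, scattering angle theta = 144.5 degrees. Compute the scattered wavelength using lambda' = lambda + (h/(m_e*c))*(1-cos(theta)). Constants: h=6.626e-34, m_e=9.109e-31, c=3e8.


Compton wavelength: h/(m_e*c) = 2.4247e-12 m
d_lambda = 2.4247e-12 * (1 - cos(144.5 deg))
= 2.4247e-12 * 1.814116
= 4.3987e-12 m = 0.004399 nm
lambda' = 0.0654 + 0.004399
= 0.069799 nm

0.069799


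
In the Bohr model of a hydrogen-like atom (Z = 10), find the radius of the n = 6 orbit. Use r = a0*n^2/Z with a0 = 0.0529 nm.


r = a0 * n^2 / Z
= 0.0529 * 6^2 / 10
= 0.0529 * 36 / 10
= 0.1904 nm

0.1904


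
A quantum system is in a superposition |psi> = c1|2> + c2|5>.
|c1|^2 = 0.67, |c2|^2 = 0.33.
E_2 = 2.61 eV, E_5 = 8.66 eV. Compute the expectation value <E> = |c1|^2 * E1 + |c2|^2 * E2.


<E> = |c1|^2 * E1 + |c2|^2 * E2
= 0.67 * 2.61 + 0.33 * 8.66
= 1.7487 + 2.8578
= 4.6065 eV

4.6065


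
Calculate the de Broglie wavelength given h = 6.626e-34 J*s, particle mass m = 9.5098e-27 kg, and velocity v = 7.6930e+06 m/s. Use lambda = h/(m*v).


lambda = h / (m * v)
= 6.626e-34 / (9.5098e-27 * 7.6930e+06)
= 6.626e-34 / 7.3159e-20
= 9.0570e-15 m

9.0570e-15


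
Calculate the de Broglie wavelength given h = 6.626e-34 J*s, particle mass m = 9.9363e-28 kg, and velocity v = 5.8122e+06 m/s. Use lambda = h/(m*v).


lambda = h / (m * v)
= 6.626e-34 / (9.9363e-28 * 5.8122e+06)
= 6.626e-34 / 5.7752e-21
= 1.1473e-13 m

1.1473e-13


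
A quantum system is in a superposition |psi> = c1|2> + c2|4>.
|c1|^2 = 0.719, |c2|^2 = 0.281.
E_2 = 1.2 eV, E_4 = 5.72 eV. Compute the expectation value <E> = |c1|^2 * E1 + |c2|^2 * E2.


<E> = |c1|^2 * E1 + |c2|^2 * E2
= 0.719 * 1.2 + 0.281 * 5.72
= 0.8628 + 1.6073
= 2.4701 eV

2.4701


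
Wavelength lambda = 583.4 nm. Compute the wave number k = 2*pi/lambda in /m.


k = 2 * pi / lambda
= 6.2832 / (583.4e-9)
= 6.2832 / 5.8340e-07
= 1.0770e+07 /m

1.0770e+07


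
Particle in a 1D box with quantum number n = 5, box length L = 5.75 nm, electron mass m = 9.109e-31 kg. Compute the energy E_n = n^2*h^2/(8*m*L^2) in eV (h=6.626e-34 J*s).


E = n^2 * h^2 / (8 * m * L^2)
= 5^2 * (6.626e-34)^2 / (8 * 9.109e-31 * (5.75e-9)^2)
= 25 * 4.3904e-67 / (8 * 9.109e-31 * 3.3063e-17)
= 4.5556e-20 J
= 0.2844 eV

0.2844


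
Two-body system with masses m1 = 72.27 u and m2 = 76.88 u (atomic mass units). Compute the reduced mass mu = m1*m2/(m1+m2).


mu = m1 * m2 / (m1 + m2)
= 72.27 * 76.88 / (72.27 + 76.88)
= 5556.1176 / 149.15
= 37.2519 u

37.2519


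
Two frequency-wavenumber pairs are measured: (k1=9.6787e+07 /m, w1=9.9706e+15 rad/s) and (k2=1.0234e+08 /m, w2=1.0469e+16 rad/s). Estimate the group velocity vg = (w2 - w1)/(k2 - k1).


vg = (w2 - w1) / (k2 - k1)
= (1.0469e+16 - 9.9706e+15) / (1.0234e+08 - 9.6787e+07)
= 4.9840e+14 / 5.5530e+06
= 8.9753e+07 m/s

8.9753e+07


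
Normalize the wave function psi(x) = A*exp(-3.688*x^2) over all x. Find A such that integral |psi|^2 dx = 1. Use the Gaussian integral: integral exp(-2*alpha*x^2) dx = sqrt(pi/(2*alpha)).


integral |psi|^2 dx = A^2 * sqrt(pi/(2*alpha)) = 1
A^2 = sqrt(2*alpha/pi)
= sqrt(2 * 3.688 / pi)
= 1.532271
A = sqrt(1.532271)
= 1.2378

1.2378


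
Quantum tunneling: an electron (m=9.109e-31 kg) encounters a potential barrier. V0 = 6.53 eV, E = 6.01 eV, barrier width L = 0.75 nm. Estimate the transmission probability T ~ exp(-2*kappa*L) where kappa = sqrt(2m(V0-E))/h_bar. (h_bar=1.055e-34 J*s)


V0 - E = 0.52 eV = 8.3304e-20 J
kappa = sqrt(2 * m * (V0-E)) / h_bar
= sqrt(2 * 9.109e-31 * 8.3304e-20) / 1.055e-34
= 3.6926e+09 /m
2*kappa*L = 2 * 3.6926e+09 * 0.75e-9
= 5.5389
T = exp(-5.5389) = 3.930921e-03

3.930921e-03


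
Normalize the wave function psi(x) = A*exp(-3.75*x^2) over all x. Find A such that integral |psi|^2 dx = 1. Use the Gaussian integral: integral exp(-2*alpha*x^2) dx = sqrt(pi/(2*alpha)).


integral |psi|^2 dx = A^2 * sqrt(pi/(2*alpha)) = 1
A^2 = sqrt(2*alpha/pi)
= sqrt(2 * 3.75 / pi)
= 1.545097
A = sqrt(1.545097)
= 1.243

1.243


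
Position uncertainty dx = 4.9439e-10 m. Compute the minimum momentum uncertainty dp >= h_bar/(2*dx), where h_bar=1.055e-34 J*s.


dp = h_bar / (2 * dx)
= 1.055e-34 / (2 * 4.9439e-10)
= 1.055e-34 / 9.8878e-10
= 1.0670e-25 kg*m/s

1.0670e-25


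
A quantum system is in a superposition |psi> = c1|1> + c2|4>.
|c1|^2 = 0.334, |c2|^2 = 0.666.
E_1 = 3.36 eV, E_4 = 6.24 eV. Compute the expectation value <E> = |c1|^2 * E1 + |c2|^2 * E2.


<E> = |c1|^2 * E1 + |c2|^2 * E2
= 0.334 * 3.36 + 0.666 * 6.24
= 1.1222 + 4.1558
= 5.2781 eV

5.2781


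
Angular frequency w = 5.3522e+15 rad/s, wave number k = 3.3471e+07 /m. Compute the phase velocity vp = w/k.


vp = w / k
= 5.3522e+15 / 3.3471e+07
= 1.5991e+08 m/s

1.5991e+08


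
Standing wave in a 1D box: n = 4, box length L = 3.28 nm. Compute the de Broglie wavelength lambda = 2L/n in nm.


lambda = 2L / n
= 2 * 3.28 / 4
= 6.56 / 4
= 1.64 nm

1.64


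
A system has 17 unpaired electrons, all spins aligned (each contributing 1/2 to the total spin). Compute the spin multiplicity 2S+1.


Total spin S = N * (1/2) = 17 * 0.5 = 8.5
Spin multiplicity = 2S + 1
= 2 * 8.5 + 1
= 18

18


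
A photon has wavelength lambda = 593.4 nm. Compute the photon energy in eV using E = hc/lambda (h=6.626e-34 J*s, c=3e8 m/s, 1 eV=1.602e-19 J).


E = hc / lambda
= (6.626e-34)(3e8) / (593.4e-9)
= 1.9878e-25 / 5.9340e-07
= 3.3498e-19 J
Converting to eV: 3.3498e-19 / 1.602e-19
= 2.091 eV

2.091


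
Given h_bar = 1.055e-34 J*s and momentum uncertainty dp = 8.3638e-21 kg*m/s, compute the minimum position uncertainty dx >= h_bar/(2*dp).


dx = h_bar / (2 * dp)
= 1.055e-34 / (2 * 8.3638e-21)
= 1.055e-34 / 1.6728e-20
= 6.3069e-15 m

6.3069e-15


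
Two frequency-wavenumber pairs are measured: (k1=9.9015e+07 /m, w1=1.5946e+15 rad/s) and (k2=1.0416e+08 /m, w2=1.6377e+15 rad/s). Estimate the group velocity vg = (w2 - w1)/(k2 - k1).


vg = (w2 - w1) / (k2 - k1)
= (1.6377e+15 - 1.5946e+15) / (1.0416e+08 - 9.9015e+07)
= 4.3100e+13 / 5.1450e+06
= 8.3771e+06 m/s

8.3771e+06


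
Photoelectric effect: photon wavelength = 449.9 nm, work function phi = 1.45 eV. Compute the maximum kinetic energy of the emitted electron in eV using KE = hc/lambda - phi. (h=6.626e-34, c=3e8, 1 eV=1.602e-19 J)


E_photon = hc / lambda
= (6.626e-34)(3e8) / (449.9e-9)
= 4.4183e-19 J
= 2.758 eV
KE = E_photon - phi
= 2.758 - 1.45
= 1.308 eV

1.308


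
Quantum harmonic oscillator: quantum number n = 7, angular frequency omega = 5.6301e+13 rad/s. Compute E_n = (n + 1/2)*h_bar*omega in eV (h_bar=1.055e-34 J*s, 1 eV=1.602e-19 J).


E = (n + 1/2) * h_bar * omega
= (7 + 0.5) * 1.055e-34 * 5.6301e+13
= 7.5 * 5.9398e-21
= 4.4548e-20 J
= 0.2781 eV

0.2781


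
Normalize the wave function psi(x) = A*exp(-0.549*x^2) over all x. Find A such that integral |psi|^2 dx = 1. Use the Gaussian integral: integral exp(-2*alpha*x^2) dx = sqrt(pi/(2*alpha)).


integral |psi|^2 dx = A^2 * sqrt(pi/(2*alpha)) = 1
A^2 = sqrt(2*alpha/pi)
= sqrt(2 * 0.549 / pi)
= 0.591189
A = sqrt(0.591189)
= 0.7689

0.7689


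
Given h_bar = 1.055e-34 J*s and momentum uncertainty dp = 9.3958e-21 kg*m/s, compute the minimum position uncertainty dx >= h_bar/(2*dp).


dx = h_bar / (2 * dp)
= 1.055e-34 / (2 * 9.3958e-21)
= 1.055e-34 / 1.8792e-20
= 5.6142e-15 m

5.6142e-15
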